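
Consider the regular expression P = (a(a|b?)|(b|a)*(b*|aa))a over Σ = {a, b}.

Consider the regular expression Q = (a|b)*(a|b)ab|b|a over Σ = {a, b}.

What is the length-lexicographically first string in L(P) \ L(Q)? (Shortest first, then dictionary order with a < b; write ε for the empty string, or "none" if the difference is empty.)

The string aa is accepted by P but not by Q.
No shorter string lies in the difference, and aa is the lexicographically first length-2 string in L(P) \ L(Q).

aa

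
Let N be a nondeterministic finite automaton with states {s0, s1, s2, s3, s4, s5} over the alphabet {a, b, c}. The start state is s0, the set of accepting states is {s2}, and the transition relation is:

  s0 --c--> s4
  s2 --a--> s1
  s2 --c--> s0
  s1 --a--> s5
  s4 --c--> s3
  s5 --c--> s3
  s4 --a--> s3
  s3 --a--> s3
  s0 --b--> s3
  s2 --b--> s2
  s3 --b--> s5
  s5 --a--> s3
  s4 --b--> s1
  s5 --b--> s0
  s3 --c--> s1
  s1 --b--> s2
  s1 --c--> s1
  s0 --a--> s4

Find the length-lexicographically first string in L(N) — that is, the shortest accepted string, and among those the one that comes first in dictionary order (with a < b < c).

abb

A breadth-first search from s0 reaches an accepting state first via the path s0 → s4 → s1 → s2 on input abb.
No string of length < 3 is accepted (BFS exhausts all shorter strings without reaching an accepting state), and abb is the lexicographically least accepting string of length 3.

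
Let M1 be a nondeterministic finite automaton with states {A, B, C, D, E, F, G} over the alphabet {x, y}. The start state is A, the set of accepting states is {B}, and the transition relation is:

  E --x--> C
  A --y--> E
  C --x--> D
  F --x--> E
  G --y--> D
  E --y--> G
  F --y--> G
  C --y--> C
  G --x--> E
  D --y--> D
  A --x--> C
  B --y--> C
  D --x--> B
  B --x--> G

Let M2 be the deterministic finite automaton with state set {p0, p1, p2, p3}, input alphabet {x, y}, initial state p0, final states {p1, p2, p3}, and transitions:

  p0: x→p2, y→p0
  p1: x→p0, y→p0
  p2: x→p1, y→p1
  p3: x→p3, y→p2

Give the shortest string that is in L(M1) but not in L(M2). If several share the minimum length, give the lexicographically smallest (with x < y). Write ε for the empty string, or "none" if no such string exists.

The string xxx is accepted by M1 but not by M2.
No shorter string lies in the difference, and xxx is the lexicographically first length-3 string in L(M1) \ L(M2).

xxx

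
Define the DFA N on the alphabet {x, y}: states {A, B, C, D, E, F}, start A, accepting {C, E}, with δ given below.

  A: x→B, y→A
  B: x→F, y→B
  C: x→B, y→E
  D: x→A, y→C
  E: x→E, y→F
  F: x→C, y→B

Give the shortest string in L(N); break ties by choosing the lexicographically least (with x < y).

A breadth-first search from A reaches an accepting state first via the path A → B → F → C on input xxx.
No string of length < 3 is accepted (BFS exhausts all shorter strings without reaching an accepting state), and xxx is the lexicographically least accepting string of length 3.

xxx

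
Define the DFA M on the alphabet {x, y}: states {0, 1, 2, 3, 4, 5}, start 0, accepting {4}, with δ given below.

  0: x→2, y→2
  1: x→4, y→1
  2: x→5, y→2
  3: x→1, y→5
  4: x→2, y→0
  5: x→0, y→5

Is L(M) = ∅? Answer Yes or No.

Yes

The states reachable from the start state are {0, 2, 5}.
None of the accepting states {4} is reachable, so no string is accepted and L(M) = ∅.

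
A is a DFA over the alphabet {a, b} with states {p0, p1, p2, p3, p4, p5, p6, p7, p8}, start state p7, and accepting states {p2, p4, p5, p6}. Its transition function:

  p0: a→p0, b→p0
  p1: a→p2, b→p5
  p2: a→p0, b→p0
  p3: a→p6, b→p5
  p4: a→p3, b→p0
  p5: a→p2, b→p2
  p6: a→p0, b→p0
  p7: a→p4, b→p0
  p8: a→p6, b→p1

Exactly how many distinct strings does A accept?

5

The useful subgraph on states {p2, p3, p4, p5, p6, p7} is acyclic, so L(A) is finite; the longest accepting path visits 5 useful states, giving maximum string length 4.
Counting accepting paths from p7 by length: 1 of length 1, 2 of length 3, 2 of length 4. Total 5.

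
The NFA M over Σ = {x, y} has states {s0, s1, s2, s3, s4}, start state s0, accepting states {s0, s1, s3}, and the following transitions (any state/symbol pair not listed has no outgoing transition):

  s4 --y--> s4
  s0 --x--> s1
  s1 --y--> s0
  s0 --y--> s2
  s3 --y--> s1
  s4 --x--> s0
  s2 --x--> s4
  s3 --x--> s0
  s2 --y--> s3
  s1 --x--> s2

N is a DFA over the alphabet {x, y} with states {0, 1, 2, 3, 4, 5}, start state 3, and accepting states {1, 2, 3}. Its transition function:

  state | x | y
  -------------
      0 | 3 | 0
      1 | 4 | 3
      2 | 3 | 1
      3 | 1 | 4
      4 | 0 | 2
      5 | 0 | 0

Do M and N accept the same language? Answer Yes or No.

Yes

Exploring the product automaton M × N from the start pair (s0, 3), following both machines on each input symbol, reaches 5 state pairs: (s0, 3), (s1, 1), (s2, 4), (s4, 0), (s3, 2).
M accepts in {s0, s1, s3} and N accepts in {1, 2, 3}. In every reachable pair the two components are either both accepting — (s0, 3), (s1, 1), (s3, 2) — or both non-accepting, so no string is accepted by exactly one of the machines: L(M) \ L(N) and L(N) \ L(M) are both empty.
Hence every string is accepted by M iff it is accepted by N, and the two languages coincide.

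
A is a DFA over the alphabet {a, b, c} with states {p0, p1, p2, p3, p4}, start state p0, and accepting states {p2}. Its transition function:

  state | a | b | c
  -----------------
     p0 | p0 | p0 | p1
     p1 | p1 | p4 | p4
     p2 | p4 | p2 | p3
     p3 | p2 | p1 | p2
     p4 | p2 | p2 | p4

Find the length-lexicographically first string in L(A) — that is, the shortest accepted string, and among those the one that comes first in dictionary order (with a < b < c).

A breadth-first search from p0 reaches an accepting state first via the path p0 → p1 → p4 → p2 on input cba.
No string of length < 3 is accepted (BFS exhausts all shorter strings without reaching an accepting state), and cba is the lexicographically least accepting string of length 3.

cba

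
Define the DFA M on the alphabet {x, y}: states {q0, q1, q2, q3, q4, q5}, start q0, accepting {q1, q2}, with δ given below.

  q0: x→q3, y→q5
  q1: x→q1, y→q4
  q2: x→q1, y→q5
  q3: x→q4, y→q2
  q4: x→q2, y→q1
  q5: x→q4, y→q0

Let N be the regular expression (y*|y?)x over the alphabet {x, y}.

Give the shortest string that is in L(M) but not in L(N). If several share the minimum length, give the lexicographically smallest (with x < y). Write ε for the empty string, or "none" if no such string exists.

The string xy is accepted by M but not by N.
No shorter string lies in the difference, and xy is the lexicographically first length-2 string in L(M) \ L(N).

xy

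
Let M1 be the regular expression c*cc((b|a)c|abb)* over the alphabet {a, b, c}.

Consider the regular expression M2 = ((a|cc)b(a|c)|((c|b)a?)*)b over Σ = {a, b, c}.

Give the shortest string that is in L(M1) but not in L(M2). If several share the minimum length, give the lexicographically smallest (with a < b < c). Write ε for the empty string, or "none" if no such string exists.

cc

The string cc is accepted by M1 but not by M2.
No shorter string lies in the difference, and cc is the lexicographically first length-2 string in L(M1) \ L(M2).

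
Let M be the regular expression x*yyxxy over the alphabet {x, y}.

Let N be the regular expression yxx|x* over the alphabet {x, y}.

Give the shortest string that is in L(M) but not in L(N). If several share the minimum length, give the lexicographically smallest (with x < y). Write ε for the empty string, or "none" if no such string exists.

The string yyxxy is accepted by M but not by N.
No shorter string lies in the difference, and yyxxy is the lexicographically first length-5 string in L(M) \ L(N).

yyxxy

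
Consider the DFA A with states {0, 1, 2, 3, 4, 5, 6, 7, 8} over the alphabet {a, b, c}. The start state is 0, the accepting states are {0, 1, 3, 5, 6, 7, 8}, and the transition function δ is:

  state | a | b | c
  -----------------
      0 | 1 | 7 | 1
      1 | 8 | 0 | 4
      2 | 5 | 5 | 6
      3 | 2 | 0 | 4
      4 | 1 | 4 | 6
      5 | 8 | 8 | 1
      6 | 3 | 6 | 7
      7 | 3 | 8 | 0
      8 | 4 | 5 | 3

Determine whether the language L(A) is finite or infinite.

infinite

State 0 is reachable from the start and can reach an accepting state, and it lies on the cycle 0 → 1 → 8 → 3 → 0.
Traversing that cycle any number of times yields accepted strings of unbounded length, so the language is infinite.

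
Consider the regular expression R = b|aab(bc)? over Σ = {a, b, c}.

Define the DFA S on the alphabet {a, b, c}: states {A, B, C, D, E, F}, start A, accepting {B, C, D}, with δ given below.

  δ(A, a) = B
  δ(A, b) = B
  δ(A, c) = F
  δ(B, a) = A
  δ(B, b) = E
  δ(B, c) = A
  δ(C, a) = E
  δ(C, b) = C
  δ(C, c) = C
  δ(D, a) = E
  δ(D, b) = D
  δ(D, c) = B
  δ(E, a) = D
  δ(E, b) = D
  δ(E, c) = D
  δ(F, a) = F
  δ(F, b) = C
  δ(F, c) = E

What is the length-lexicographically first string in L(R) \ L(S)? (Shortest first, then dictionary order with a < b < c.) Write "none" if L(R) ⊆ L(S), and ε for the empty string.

none

Converting the expression R to a DFA (subset construction, then merging equivalent states) gives the minimal DFA with states {r0, r1, r2, r3, r4, r5, r6}, start state r0, accepting states {r2, r5} and transitions r0: a→r1, b→r2, c→r3; r1: a→r4, b→r3, c→r3; r2: a→r3, b→r3, c→r3; r3: a→r3, b→r3, c→r3; r4: a→r3, b→r5, c→r3; r5: a→r3, b→r6, c→r3; r6: a→r3, b→r3, c→r2.
Exploring the product automaton R × S from the start pair (r0, A), following both machines on each input symbol, reaches 13 state pairs: (r0, A), (r1, B), (r2, B), (r3, F), (r4, A), (r3, E), (r3, A), (r3, C), (r3, B), (r5, B), (r3, D), (r6, E), (r2, D).
R accepts in {r2, r5} and S accepts in {B, C, D}. The reachable pairs whose R-component is accepting are (r2, B), (r5, B), (r2, D); in each of them the S-component is accepting too, so the product for L(R) \ L(S) (R-component accepting, S-component rejecting) has no reachable accepting pair and the difference is empty.
So every string accepted by R is also accepted by S: L(R) \ L(S) = ∅ and there is no such string.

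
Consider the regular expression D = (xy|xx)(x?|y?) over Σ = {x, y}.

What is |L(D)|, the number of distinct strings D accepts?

6

The expression has no Kleene star, so L(D) is finite. Expanding the alternatives gives {xx, xy, xxx, xxy, xyx, xyy}.
That is 2 of length 2, 4 of length 3: 6 strings in all.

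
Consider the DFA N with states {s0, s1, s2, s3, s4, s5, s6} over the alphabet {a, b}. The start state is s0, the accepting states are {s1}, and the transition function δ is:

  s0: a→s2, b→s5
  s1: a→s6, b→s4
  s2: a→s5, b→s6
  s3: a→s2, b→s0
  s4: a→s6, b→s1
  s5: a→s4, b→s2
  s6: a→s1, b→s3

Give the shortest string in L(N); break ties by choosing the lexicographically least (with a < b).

aba

A breadth-first search from s0 reaches an accepting state first via the path s0 → s2 → s6 → s1 on input aba.
No string of length < 3 is accepted (BFS exhausts all shorter strings without reaching an accepting state), and aba is the lexicographically least accepting string of length 3.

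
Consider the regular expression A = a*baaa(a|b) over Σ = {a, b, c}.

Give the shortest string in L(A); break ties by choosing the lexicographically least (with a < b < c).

By inspection of the expression, no string of length less than 5 matches, and baaaa is the lexicographically first match of length 5.

baaaa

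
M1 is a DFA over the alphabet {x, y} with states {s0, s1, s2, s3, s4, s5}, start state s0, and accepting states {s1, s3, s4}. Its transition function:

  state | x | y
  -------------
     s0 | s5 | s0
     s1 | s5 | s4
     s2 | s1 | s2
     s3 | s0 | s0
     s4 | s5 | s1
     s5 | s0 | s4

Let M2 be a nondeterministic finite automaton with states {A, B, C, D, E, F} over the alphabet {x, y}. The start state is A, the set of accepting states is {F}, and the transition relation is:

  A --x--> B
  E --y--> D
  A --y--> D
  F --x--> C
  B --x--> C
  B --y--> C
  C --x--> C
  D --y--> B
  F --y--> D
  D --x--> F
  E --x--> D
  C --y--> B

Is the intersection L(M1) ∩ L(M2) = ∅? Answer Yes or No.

Exploring the product automaton M1 × M2 from the start pair (s0, A), following both machines on each input symbol, reaches 12 state pairs: (s0, A), (s5, B), (s0, D), (s0, C), (s4, C), (s5, F), (s0, B), (s5, C), (s1, B), (s4, D), (s4, B), (s1, C).
M1 accepts in {s1, s3, s4} and M2 accepts in {F}; no reachable pair has both components accepting, so no string drives both machines to acceptance simultaneously and L(M1) ∩ L(M2) = ∅.
So no string is accepted by both, and the intersection is empty.

Yes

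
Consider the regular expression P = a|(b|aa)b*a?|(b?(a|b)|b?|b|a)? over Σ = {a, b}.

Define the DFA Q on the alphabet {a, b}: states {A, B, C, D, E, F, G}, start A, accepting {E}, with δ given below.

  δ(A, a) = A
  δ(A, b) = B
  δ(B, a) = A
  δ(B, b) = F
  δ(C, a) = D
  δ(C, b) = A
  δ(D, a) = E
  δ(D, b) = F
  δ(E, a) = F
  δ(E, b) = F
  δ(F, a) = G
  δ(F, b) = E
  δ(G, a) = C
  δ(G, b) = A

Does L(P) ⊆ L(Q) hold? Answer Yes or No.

The empty string ε is in L(P) but not in L(Q).
So L(P) ⊄ L(Q).

No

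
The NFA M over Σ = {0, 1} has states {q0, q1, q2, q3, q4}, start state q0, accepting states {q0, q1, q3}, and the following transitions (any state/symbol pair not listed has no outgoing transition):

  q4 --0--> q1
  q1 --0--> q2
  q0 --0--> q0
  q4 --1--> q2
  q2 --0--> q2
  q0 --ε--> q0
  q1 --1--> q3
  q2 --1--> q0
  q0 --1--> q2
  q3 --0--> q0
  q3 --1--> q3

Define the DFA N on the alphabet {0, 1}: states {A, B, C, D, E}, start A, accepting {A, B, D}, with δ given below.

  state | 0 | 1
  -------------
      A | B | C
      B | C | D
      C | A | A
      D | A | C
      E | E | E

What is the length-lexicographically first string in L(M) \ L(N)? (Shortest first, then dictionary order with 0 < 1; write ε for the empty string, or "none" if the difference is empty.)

The string 00 is accepted by M but not by N.
No shorter string lies in the difference, and 00 is the lexicographically first length-2 string in L(M) \ L(N).

00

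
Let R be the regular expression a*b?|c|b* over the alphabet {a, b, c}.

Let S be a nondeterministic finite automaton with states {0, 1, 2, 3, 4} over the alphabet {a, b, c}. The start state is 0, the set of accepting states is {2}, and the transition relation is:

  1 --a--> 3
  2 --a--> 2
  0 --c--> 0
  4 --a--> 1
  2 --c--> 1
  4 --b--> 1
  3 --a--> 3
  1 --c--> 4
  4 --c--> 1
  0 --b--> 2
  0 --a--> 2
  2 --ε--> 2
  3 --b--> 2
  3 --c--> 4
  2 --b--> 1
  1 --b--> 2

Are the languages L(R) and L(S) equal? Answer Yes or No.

The empty string ε is accepted by R but rejected by S.
So L(R) ≠ L(S).

No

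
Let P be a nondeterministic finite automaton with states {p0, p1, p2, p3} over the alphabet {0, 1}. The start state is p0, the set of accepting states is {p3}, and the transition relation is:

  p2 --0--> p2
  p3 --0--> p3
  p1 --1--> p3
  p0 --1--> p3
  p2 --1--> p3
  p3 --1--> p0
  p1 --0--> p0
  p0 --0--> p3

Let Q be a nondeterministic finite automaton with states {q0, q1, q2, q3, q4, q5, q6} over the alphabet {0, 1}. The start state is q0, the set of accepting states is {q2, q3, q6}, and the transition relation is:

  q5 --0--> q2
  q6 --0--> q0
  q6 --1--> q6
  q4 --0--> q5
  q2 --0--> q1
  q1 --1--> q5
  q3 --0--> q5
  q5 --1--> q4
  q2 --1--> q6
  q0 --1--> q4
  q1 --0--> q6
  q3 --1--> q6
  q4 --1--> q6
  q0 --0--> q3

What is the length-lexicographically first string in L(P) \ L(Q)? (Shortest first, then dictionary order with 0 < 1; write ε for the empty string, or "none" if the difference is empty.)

1

The string 1 is accepted by P but not by Q.
No shorter string lies in the difference, and 1 is the lexicographically first length-1 string in L(P) \ L(Q).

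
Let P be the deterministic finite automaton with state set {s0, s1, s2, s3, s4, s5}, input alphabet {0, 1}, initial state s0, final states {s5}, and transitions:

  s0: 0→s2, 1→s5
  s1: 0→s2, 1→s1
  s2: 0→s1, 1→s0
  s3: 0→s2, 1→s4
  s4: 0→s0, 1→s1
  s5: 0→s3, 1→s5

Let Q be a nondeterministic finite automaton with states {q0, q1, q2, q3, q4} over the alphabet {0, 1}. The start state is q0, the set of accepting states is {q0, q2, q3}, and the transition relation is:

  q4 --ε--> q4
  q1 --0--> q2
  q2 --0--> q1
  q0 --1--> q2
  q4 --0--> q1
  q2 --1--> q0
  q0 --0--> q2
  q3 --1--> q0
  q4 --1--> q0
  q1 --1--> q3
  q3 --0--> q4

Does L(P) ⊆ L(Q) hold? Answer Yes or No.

Yes

Exploring the product automaton P × Q from the start pair (s0, q0), following both machines on each input symbol, reaches 17 state pairs: (s0, q0), (s2, q2), (s5, q2), (s1, q1), (s3, q1), (s5, q0), (s1, q3), (s4, q3), (s3, q2), (s2, q4), (s1, q0), (s0, q4), (s2, q1), (s4, q0), (s1, q2), (s0, q3), (s0, q2).
P accepts in {s5} and Q accepts in {q0, q2, q3}. The reachable pairs whose P-component is accepting are (s5, q2), (s5, q0); in each of them the Q-component is accepting too, so the product for L(P) \ L(Q) (P-component accepting, Q-component rejecting) has no reachable accepting pair and the difference is empty.
Hence every string in L(P) is also in L(Q).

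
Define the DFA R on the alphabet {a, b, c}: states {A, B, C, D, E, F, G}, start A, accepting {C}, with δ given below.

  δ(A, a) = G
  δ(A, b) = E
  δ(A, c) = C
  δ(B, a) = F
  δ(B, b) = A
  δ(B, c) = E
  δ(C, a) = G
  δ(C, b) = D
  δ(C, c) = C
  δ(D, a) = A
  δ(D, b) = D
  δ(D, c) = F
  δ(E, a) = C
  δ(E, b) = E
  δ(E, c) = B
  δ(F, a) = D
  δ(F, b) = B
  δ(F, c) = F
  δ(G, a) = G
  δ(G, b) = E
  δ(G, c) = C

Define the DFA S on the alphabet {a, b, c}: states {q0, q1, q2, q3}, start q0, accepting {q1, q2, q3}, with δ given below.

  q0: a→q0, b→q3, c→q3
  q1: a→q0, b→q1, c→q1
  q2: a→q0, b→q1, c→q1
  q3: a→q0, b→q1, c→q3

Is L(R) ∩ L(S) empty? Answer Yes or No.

No

The string c is accepted by both R and S.
Hence L(R) ∩ L(S) ≠ ∅.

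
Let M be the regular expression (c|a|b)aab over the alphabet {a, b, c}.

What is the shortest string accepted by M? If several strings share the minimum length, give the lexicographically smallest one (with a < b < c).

aaab

By inspection of the expression, no string of length less than 4 matches, and aaab is the lexicographically first match of length 4.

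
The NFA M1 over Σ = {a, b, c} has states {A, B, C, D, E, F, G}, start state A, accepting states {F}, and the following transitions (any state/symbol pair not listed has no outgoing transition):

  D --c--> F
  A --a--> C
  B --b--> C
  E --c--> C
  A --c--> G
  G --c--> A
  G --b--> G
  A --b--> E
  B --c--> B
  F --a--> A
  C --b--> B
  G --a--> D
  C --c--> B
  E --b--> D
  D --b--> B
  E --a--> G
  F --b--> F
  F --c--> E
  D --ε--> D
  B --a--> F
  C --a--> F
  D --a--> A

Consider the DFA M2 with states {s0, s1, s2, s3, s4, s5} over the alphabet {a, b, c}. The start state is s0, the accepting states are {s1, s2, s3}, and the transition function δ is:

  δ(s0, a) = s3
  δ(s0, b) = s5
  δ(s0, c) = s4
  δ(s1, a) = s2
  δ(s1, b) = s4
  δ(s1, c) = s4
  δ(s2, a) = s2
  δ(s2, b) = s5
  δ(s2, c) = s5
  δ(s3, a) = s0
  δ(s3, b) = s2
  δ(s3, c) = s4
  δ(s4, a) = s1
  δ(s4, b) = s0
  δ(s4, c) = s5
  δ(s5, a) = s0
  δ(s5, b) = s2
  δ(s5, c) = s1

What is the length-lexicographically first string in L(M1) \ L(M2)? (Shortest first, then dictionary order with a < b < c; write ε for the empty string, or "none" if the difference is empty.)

The string aa is accepted by M1 but not by M2.
No shorter string lies in the difference, and aa is the lexicographically first length-2 string in L(M1) \ L(M2).

aa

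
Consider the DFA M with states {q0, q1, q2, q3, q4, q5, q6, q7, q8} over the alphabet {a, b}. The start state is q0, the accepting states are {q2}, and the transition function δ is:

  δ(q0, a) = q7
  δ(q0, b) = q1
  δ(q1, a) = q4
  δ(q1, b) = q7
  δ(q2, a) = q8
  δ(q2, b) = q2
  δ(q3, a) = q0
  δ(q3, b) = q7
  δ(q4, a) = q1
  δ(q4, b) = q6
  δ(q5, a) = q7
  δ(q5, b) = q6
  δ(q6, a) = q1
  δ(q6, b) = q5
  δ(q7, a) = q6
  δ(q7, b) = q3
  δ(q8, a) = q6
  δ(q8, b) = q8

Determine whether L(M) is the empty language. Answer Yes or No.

Yes

The states reachable from the start state are {q0, q1, q3, q4, q5, q6, q7}.
None of the accepting states {q2} is reachable, so no string is accepted and L(M) = ∅.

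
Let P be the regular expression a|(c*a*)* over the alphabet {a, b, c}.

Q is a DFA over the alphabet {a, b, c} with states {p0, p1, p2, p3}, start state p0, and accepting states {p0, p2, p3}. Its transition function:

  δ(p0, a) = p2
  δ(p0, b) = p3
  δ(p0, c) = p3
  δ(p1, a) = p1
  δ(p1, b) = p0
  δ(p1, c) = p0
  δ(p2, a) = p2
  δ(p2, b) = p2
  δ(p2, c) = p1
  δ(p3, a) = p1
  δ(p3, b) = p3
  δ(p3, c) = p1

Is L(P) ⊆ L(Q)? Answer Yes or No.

No

The string ac is in L(P) but not in L(Q).
So L(P) ⊄ L(Q).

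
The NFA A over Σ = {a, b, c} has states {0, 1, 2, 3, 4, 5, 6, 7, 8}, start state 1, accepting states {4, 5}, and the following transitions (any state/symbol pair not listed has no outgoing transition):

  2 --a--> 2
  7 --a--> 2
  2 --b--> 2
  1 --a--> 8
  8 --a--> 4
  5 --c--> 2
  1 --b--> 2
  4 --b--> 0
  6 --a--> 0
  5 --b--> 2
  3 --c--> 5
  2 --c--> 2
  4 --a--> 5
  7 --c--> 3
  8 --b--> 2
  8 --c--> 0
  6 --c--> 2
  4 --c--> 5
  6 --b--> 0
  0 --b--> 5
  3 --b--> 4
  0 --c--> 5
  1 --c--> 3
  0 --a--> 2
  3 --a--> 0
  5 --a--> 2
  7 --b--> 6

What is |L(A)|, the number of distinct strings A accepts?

The useful subgraph on states {0, 1, 3, 4, 5, 8} is acyclic, so L(A) is finite; the longest accepting path visits 5 useful states, giving maximum string length 4.
Counting accepting paths from 1 by length: 3 of length 2, 8 of length 3, 4 of length 4. Total 15.

15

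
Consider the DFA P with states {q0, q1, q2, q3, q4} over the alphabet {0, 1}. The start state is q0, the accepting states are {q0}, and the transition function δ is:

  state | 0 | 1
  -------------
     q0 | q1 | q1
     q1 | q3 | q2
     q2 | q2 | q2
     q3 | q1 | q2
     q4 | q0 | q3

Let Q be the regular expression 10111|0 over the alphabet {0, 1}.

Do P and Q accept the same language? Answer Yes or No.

The empty string ε is accepted by P but rejected by Q.
So L(P) ≠ L(Q).

No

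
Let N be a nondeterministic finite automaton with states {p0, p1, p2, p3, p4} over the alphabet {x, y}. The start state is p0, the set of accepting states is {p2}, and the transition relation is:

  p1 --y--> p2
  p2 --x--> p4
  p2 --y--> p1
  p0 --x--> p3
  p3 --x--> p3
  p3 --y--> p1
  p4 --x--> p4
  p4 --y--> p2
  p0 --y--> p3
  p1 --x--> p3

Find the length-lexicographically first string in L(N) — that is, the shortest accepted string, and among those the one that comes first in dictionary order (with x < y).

xyy

A breadth-first search from p0 reaches an accepting state first via the path p0 → p3 → p1 → p2 on input xyy.
No string of length < 3 is accepted (BFS exhausts all shorter strings without reaching an accepting state), and xyy is the lexicographically least accepting string of length 3.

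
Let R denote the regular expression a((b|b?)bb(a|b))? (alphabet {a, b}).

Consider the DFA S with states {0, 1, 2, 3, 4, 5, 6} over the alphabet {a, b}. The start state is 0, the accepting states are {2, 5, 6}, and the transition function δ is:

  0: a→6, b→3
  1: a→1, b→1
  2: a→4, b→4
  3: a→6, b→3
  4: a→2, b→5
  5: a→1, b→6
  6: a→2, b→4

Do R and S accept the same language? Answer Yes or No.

The string abba is accepted by R but rejected by S.
So L(R) ≠ L(S).

No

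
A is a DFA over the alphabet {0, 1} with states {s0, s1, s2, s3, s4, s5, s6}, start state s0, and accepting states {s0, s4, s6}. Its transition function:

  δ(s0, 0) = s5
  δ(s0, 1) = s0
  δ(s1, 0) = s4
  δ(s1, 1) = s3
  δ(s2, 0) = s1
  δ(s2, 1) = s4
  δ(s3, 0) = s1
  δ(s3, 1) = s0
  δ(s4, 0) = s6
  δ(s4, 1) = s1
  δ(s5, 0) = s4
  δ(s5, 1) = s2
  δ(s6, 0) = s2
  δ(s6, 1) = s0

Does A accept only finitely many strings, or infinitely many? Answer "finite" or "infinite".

infinite

State s0 is reachable from the start and can reach an accepting state, and it lies on the cycle s0 → s0.
Traversing that cycle any number of times yields accepted strings of unbounded length, so the language is infinite.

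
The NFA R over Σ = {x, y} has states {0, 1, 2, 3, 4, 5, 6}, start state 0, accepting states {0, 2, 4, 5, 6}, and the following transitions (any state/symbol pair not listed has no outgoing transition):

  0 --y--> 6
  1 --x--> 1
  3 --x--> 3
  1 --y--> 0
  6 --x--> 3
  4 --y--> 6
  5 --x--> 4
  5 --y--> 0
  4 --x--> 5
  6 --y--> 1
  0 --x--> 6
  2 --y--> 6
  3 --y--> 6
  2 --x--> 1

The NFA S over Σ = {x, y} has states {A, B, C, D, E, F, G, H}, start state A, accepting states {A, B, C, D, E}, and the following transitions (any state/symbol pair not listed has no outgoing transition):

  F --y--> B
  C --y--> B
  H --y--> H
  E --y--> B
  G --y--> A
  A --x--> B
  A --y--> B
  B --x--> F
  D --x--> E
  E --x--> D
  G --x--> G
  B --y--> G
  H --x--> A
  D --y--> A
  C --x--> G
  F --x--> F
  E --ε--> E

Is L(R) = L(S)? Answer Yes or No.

Exploring the product automaton R × S from the start pair (0, A), following both machines on each input symbol, reaches 4 state pairs: (0, A), (6, B), (3, F), (1, G).
R accepts in {0, 2, 4, 5, 6} and S accepts in {A, B, C, D, E}. In every reachable pair the two components are either both accepting — (0, A), (6, B) — or both non-accepting, so no string is accepted by exactly one of the machines: L(R) \ L(S) and L(S) \ L(R) are both empty.
Hence every string is accepted by R iff it is accepted by S, and the two languages coincide.

Yes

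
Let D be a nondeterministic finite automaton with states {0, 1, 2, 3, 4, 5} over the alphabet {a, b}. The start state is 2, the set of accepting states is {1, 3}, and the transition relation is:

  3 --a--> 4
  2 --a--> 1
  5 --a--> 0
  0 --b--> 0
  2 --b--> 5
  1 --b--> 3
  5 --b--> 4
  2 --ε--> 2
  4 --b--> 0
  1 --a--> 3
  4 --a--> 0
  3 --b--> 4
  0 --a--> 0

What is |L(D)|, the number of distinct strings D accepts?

The useful subgraph on states {1, 2, 3} is acyclic, so L(D) is finite; the longest accepting path visits 3 useful states, giving maximum string length 2.
Counting accepting paths from 2 by length: 1 of length 1, 2 of length 2. Total 3.

3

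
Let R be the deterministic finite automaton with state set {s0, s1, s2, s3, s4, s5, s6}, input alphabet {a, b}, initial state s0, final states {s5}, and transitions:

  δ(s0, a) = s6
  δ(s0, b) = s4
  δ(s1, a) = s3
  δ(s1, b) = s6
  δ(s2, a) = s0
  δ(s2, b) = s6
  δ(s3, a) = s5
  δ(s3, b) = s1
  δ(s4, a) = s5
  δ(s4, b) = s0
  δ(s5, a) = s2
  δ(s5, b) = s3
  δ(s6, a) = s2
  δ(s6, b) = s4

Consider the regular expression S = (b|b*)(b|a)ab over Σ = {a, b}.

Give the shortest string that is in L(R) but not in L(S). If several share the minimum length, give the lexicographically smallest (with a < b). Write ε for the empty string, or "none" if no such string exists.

ba

The string ba is accepted by R but not by S.
No shorter string lies in the difference, and ba is the lexicographically first length-2 string in L(R) \ L(S).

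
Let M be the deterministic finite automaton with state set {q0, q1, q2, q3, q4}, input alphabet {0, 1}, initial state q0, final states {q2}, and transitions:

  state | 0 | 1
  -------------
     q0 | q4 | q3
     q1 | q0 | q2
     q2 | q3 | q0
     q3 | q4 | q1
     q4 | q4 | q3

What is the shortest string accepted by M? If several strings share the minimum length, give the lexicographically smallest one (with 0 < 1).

A breadth-first search from q0 reaches an accepting state first via the path q0 → q3 → q1 → q2 on input 111.
No string of length < 3 is accepted (BFS exhausts all shorter strings without reaching an accepting state), and 111 is the lexicographically least accepting string of length 3.

111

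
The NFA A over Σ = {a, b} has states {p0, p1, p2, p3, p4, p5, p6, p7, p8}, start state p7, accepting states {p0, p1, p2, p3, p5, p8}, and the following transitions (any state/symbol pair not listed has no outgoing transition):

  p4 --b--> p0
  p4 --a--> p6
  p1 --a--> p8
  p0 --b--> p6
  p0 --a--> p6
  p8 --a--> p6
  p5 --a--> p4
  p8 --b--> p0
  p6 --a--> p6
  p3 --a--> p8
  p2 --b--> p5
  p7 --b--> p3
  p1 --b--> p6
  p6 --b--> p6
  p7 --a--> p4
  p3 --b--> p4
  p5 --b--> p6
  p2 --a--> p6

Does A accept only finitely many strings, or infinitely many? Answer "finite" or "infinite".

The useful states (reachable from p7 and able to reach an accepting state) are {p0, p3, p4, p7, p8}.
Restricted to these states the transition graph has no cycle, so every accepting path has bounded length and L is finite.

finite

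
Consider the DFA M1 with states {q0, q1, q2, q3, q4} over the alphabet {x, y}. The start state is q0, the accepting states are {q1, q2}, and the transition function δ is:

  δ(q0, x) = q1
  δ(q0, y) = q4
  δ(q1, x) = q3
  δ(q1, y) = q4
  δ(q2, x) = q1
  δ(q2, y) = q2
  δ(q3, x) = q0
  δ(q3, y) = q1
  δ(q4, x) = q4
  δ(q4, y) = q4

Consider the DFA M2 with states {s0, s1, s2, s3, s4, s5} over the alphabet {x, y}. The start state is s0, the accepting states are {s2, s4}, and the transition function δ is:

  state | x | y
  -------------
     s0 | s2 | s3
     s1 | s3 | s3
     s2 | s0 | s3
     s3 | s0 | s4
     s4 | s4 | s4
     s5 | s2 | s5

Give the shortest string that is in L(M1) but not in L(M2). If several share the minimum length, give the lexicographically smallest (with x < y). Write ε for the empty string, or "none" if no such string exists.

The string xxy is accepted by M1 but not by M2.
No shorter string lies in the difference, and xxy is the lexicographically first length-3 string in L(M1) \ L(M2).

xxy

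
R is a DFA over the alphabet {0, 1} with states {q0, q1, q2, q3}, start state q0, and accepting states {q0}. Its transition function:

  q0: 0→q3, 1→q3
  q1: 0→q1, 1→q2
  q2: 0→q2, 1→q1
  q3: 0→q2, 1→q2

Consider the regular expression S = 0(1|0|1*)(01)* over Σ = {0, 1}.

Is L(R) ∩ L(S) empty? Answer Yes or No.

Converting the expression S to a DFA (subset construction, then merging equivalent states) gives the minimal DFA with states {s0, s1, s2, s3, s4, s5, s6}, start state s0, accepting states {s1, s3, s4, s6} and transitions s0: 0→s1, 1→s2; s1: 0→s3, 1→s4; s2: 0→s2, 1→s2; s3: 0→s5, 1→s6; s4: 0→s5, 1→s4; s5: 0→s2, 1→s6; s6: 0→s5, 1→s2.
Exploring the product automaton R × S from the start pair (q0, s0), following both machines on each input symbol, reaches 12 state pairs: (q0, s0), (q3, s1), (q3, s2), (q2, s3), (q2, s4), (q2, s2), (q2, s5), (q1, s6), (q1, s4), (q1, s2), (q1, s5), (q2, s6).
R accepts in {q0} and S accepts in {s1, s3, s4, s6}; no reachable pair has both components accepting, so no string drives both machines to acceptance simultaneously and L(R) ∩ L(S) = ∅.
So no string is accepted by both, and the intersection is empty.

Yes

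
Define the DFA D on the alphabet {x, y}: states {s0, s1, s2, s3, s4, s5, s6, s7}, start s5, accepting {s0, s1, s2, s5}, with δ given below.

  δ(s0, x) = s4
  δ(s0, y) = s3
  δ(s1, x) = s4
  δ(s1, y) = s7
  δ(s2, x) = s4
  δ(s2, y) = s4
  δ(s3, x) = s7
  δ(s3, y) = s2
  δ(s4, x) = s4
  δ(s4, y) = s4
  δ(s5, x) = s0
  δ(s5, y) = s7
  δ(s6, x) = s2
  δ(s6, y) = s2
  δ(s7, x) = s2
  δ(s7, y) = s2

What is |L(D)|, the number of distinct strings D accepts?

The useful subgraph on states {s0, s2, s3, s5, s7} is acyclic, so L(D) is finite; the longest accepting path visits 5 useful states, giving maximum string length 4.
Counting accepting paths from s5 by length: 1 of length 0, 1 of length 1, 2 of length 2, 1 of length 3, 2 of length 4. Total 7.

7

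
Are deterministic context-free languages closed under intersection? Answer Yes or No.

No

DCFLs are closed under complement (normalise the DPDA to read all of its input, then flip the verdict). If they were also closed under intersection, De Morgan would make them closed under union; but {aⁿbⁿ : n≥0} and {aⁿb²ⁿ : n≥0} are DCFLs (push the a's; pop one per b, respectively one per two b's) whose union no deterministic PDA accepts: a DPDA for it would have a single run on aⁿb²ⁿ, accepting after the prefix aⁿbⁿ and accepting again after n more b's; an ordinary PDA that simulates it on a's and b's and, at any moment when it is accepting, may switch to reading only a fresh letter c while feeding each c to the simulation as a b, would accept aⁱbʲcᵏ (k≥1) exactly when both aⁱbʲ and aⁱbʲ⁺ᵏ are in the language, i.e. its language intersected with the regular set a*b*c⁺ would be exactly {aⁿbⁿcⁿ : n≥1} — impossible, since context-free languages are closed under intersection with regular sets and {aⁿbⁿcⁿ} is not context-free.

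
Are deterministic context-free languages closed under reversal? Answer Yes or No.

L = {c bⁿaⁿ : n≥0} ∪ {d b²ⁿaⁿ : n≥0} is a DCFL: the first symbol tells a deterministic PDA whether to pop one or two b's per a. Its reversal Lᴿ = {aⁿbⁿ c : n≥0} ∪ {aⁿb²ⁿ d : n≥0} is not. DCFLs are closed under right quotient by regular languages, and Lᴿ/{c, d} = {aⁿbⁿ : n≥0} ∪ {aⁿb²ⁿ : n≥0} — the standard context-free language accepted by no deterministic PDA (intuitively the machine would have to commit to a b-to-a ratio before the distinguishing marker arrives; formally, a DPDA for it would have a single run on aⁿb²ⁿ, accepting after the prefix aⁿbⁿ and accepting again after n more b's; an ordinary PDA that simulates it on a's and b's and, at any moment when it is accepting, may switch to reading only a fresh letter e while feeding each e to the simulation as a b, would accept aⁱbʲeᵏ (k≥1) exactly when both aⁱbʲ and aⁱbʲ⁺ᵏ are in the language, i.e. its language intersected with the regular set a*b*e⁺ would be exactly {aⁿbⁿeⁿ : n≥1} — impossible, since context-free languages are closed under intersection with regular sets and {aⁿbⁿeⁿ} is not context-free). So Lᴿ cannot be a DCFL.

No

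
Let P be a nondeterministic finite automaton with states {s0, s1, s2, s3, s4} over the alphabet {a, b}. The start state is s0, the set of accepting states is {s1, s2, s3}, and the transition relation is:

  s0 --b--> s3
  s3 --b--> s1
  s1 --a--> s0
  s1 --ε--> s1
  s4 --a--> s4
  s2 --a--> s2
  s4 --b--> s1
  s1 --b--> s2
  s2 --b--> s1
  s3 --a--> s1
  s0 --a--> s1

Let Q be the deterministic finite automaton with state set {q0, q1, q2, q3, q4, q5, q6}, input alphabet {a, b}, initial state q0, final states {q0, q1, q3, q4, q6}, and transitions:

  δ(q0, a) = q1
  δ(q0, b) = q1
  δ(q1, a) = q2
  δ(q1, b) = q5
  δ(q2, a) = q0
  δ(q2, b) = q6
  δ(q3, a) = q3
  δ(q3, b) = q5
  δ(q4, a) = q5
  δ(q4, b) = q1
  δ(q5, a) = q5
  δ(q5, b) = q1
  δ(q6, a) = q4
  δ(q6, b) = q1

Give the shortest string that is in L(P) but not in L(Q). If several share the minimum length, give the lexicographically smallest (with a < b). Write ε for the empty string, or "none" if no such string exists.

The string ab is accepted by P but not by Q.
No shorter string lies in the difference, and ab is the lexicographically first length-2 string in L(P) \ L(Q).

ab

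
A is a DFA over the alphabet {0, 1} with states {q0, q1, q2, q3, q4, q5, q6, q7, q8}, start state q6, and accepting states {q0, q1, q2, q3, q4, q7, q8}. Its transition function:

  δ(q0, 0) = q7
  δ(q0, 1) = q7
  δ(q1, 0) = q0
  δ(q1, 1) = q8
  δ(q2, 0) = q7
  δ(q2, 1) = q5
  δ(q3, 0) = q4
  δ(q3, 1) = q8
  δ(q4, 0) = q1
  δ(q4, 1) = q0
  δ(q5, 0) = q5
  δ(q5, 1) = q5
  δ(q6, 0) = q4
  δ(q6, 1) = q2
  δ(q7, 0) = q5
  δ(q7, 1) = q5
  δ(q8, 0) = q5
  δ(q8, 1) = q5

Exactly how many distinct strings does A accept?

The useful subgraph on states {q0, q1, q2, q4, q6, q7, q8} is acyclic, so L(A) is finite; the longest accepting path visits 5 useful states, giving maximum string length 4.
Counting accepting paths from q6 by length: 2 of length 1, 3 of length 2, 4 of length 3, 2 of length 4. Total 11.

11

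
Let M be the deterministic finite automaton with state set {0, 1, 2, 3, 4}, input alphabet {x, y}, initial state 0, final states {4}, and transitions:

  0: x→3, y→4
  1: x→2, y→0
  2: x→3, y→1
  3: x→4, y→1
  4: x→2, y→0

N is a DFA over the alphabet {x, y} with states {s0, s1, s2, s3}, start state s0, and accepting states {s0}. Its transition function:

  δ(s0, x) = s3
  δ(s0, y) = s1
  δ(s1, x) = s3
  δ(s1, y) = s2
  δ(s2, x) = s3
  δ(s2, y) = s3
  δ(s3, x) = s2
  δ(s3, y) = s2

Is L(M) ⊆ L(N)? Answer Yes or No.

No

The string y is in L(M) but not in L(N).
So L(M) ⊄ L(N).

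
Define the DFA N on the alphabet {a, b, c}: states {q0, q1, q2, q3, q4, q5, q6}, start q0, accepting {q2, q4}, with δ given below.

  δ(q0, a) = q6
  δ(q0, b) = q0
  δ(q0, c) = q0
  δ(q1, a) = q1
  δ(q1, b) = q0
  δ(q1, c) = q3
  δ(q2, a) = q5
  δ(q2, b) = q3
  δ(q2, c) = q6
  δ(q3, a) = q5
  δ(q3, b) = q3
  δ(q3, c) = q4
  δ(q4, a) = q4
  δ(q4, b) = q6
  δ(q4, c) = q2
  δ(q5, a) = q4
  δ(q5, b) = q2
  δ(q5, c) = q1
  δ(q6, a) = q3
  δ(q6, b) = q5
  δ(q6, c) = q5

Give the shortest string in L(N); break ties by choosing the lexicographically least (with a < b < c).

A breadth-first search from q0 reaches an accepting state first via the path q0 → q6 → q3 → q4 on input aac.
No string of length < 3 is accepted (BFS exhausts all shorter strings without reaching an accepting state), and aac is the lexicographically least accepting string of length 3.

aac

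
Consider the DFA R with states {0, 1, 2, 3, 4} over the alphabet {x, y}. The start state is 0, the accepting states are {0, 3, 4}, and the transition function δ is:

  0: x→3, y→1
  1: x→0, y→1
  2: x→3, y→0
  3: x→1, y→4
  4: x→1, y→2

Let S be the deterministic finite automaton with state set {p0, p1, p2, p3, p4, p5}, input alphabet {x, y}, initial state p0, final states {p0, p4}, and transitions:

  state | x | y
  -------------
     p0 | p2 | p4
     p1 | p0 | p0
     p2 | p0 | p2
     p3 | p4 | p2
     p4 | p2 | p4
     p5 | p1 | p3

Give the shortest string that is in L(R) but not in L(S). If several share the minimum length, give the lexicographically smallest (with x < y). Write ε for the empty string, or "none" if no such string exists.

The string x is accepted by R but not by S.
No shorter string lies in the difference, and x is the lexicographically first length-1 string in L(R) \ L(S).

x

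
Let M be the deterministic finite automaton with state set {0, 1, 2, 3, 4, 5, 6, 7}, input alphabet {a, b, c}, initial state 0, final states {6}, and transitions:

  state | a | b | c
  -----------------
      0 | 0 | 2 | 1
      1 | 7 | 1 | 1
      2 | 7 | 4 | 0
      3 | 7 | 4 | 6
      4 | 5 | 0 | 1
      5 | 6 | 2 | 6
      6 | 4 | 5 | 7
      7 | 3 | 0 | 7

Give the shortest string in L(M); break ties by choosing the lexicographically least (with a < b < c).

A breadth-first search from 0 reaches an accepting state first via the path 0 → 2 → 7 → 3 → 6 on input baac.
No string of length < 4 is accepted (BFS exhausts all shorter strings without reaching an accepting state), and baac is the lexicographically least accepting string of length 4.

baac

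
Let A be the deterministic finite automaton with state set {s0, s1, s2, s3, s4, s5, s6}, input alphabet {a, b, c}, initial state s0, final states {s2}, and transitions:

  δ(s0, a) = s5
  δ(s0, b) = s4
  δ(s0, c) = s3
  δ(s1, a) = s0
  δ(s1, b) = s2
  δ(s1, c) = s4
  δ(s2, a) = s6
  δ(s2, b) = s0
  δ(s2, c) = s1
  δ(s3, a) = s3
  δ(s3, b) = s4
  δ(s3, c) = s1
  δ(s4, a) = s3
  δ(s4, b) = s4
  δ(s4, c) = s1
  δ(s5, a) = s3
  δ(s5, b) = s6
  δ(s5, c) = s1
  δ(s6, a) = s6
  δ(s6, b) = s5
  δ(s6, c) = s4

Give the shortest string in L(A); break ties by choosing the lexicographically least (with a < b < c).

A breadth-first search from s0 reaches an accepting state first via the path s0 → s5 → s1 → s2 on input acb.
No string of length < 3 is accepted (BFS exhausts all shorter strings without reaching an accepting state), and acb is the lexicographically least accepting string of length 3.

acb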